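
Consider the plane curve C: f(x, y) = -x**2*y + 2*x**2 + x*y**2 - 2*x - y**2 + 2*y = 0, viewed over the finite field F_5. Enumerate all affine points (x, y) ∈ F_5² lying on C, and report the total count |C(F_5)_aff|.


Affine F_5-points: {(0, 0), (0, 2), (1, 0)}; count = 3.

For each of the 25 pairs (x, y) ∈ F_5², evaluate f(x, y) mod 5. Record the zeros.
  x = 0: [0↦0, 1↦1, 2↦0, 3↦2, 4↦2]  zeros at y ∈ {0, 2}
  x = 1: [0↦0, 1↦1, 2↦2, 3↦3, 4↦4]  zeros at y ∈ {0}
  x = 2: [0↦4, 1↦3, 2↦4, 3↦2, 4↦2]  zeros at y ∈ ∅
  x = 3: [0↦2, 1↦2, 2↦1, 3↦4, 4↦1]  zeros at y ∈ ∅
  x = 4: [0↦4, 1↦3, 2↦3, 3↦4, 4↦1]  zeros at y ∈ ∅
Collecting zeros: affine points = {(0, 0), (0, 2), (1, 0)}.
Total count |C(F_5)_aff| = 3.


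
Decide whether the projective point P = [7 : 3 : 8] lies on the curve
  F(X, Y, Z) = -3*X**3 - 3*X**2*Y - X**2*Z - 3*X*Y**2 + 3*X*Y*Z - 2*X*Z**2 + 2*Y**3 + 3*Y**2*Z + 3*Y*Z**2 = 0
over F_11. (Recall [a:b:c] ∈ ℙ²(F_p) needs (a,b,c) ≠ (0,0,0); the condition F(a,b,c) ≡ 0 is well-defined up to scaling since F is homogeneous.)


F(7,3,8) ≡ 9 (mod 11); P is NOT on the curve.

Evaluate F(7, 3, 8) term-by-term (mod 11).
  -3*X**3 ↦ -3·343·1·1 = -1029
  -3*X**2*Y ↦ -3·49·3·1 = -441
  -X**2*Z ↦ -1·49·1·8 = -392
  -3*X*Y**2 ↦ -3·7·9·1 = -189
  3*X*Y*Z ↦ 3·7·3·8 = 504
  -2*X*Z**2 ↦ -2·7·1·64 = -896
  2*Y**3 ↦ 2·1·27·1 = 54
  3*Y**2*Z ↦ 3·1·9·8 = 216
  3*Y*Z**2 ↦ 3·1·3·64 = 576
Sum: F(7, 3, 8) = (-1029) + (-441) + (-392) + (-189) + (504) + (-896) + (54) + (216) + (576) = -1597.
Reducing mod 11: -1597 ≡ 9 (mod 11).
Since F(a, b, c) ≡ 9 ≠ 0 (mod 11), P does NOT lie on the curve.


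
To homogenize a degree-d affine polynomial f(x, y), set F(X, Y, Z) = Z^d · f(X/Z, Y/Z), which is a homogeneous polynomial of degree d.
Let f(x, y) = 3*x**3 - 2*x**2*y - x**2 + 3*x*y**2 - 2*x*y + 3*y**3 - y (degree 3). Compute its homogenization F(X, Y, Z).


F(X, Y, Z) = 3*X**3 - 2*X**2*Y - X**2*Z + 3*X*Y**2 - 2*X*Y*Z + 3*Y**3 - Y*Z**2

deg(f) = 3.
Substitute x = X/Z, y = Y/Z into f, then multiply by Z^3.
  monomial 3·x^3·y^0 ↦ 3·X^3·Y^0·Z^0.
  monomial -2·x^2·y^1 ↦ -2·X^2·Y^1·Z^0.
  monomial -1·x^2·y^0 ↦ -1·X^2·Y^0·Z^1.
  monomial 3·x^1·y^2 ↦ 3·X^1·Y^2·Z^0.
  monomial -2·x^1·y^1 ↦ -2·X^1·Y^1·Z^1.
  monomial 3·x^0·y^3 ↦ 3·X^0·Y^3·Z^0.
  monomial -1·x^0·y^1 ↦ -1·X^0·Y^1·Z^2.
Collecting: F(X, Y, Z) = 3*X**3 - 2*X**2*Y - X**2*Z + 3*X*Y**2 - 2*X*Y*Z + 3*Y**3 - Y*Z**2.


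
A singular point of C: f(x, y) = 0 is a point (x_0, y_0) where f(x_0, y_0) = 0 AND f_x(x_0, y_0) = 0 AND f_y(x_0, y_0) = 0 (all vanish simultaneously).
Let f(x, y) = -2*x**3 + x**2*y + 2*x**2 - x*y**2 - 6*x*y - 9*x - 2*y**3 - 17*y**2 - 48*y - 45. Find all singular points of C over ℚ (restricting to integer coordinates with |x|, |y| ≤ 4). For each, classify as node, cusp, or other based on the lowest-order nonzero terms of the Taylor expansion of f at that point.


Singular points: {(0, -3)}; classification: node.

Compute partial derivatives:
  f_x = -6*x**2 + 2*x*y + 4*x - y**2 - 6*y - 9.
  f_y = x**2 - 2*x*y - 6*x - 6*y**2 - 34*y - 48.
Scan x_0 ∈ {−4, ..., 4}. For each x_0, f_y(x_0, y) is a polynomial in y; find its integer roots y ∈ {−4, ..., 4}, then test f_x and f at those candidates.
  x = -4: f_y(-4, y) = -6*y**2 - 26*y - 8; vanishes at y ∈ {-4}. (-4, -4): f_x = -81 ≠ 0.
  x = -3: f_y(-3, y) = -6*y**2 - 28*y - 21; no integer root y with |y| ≤ 4.
  x = -2: f_y(-2, y) = -6*y**2 - 30*y - 32; no integer root y with |y| ≤ 4.
  x = -1: f_y(-1, y) = -6*y**2 - 32*y - 41; no integer root y with |y| ≤ 4.
  x = 0: f_y(0, y) = -6*y**2 - 34*y - 48; vanishes at y ∈ {-3}. (0, -3): f_x = 0, f = 0 — SINGULAR.
  x = 1: f_y(1, y) = -6*y**2 - 36*y - 53; no integer root y with |y| ≤ 4.
  x = 2: f_y(2, y) = -6*y**2 - 38*y - 56; vanishes at y ∈ {-4}. (2, -4): f_x = -33 ≠ 0.
  x = 3: f_y(3, y) = -6*y**2 - 40*y - 57; no integer root y with |y| ≤ 4.
  x = 4: f_y(4, y) = -6*y**2 - 42*y - 56; no integer root y with |y| ≤ 4.
Only singular point on the grid: (0, -3).
Classify: substitute x = 0 + u, y = -3 + v and expand: f = -2*u**3 + u**2*v - u**2 - u*v**2 - 2*v**3 + v**2.
No constant or linear terms (consistent with a singular point). Quadratic part: -u**2 + v**2. Cubic part: -2*u**3 + u**2*v - u*v**2 - 2*v**3.
The quadratic part v**2 - u**2 = (v − u)(v + u) splits into two distinct linear factors, so there are two distinct tangent lines y − -3 = ±(x − 0) — this is a node (ordinary double point).
Classification: node.


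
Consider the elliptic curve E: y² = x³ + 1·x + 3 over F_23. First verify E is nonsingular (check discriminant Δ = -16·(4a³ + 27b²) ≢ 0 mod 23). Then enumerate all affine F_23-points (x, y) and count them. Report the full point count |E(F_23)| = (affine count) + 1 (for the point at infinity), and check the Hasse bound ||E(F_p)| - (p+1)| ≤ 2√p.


Affine points = {(0, 7), (0, 16), (2, 6), (2, 17), (4, 5), (4, 18), (5, 8), (5, 15), (6, 8), (6, 15), (7, 10), (7, 13), (10, 1), (10, 22), (12, 8), (12, 15), (14, 1), (14, 22), (15, 9), (15, 14), (19, 2), (19, 21), (21, 4), (21, 19), (22, 1), (22, 22)}; affine count = 26; |E(F_23)| = 27.

Discriminant check: Δ ∝ 4a³ + 27b² = 4·1³ + 27·3² = 4·1 + 27·9 ≡ 17 (mod 23). Nonzero ⇒ E is nonsingular.
For each x ∈ F_23, compute rhs = x³ + 1·x + 3 mod 23, then count y ∈ F_23 with y² ≡ rhs.
  x = 0: rhs = 3, matching y values: 7, 16 (2 points).
  x = 1: rhs = 5, matching y values: none (0 points).
  x = 2: rhs = 13, matching y values: 6, 17 (2 points).
  x = 3: rhs = 10, matching y values: none (0 points).
  x = 4: rhs = 2, matching y values: 5, 18 (2 points).
  x = 5: rhs = 18, matching y values: 8, 15 (2 points).
  x = 6: rhs = 18, matching y values: 8, 15 (2 points).
  x = 7: rhs = 8, matching y values: 10, 13 (2 points).
  x = 8: rhs = 17, matching y values: none (0 points).
  x = 9: rhs = 5, matching y values: none (0 points).
  x = 10: rhs = 1, matching y values: 1, 22 (2 points).
  x = 11: rhs = 11, matching y values: none (0 points).
  x = 12: rhs = 18, matching y values: 8, 15 (2 points).
  x = 13: rhs = 5, matching y values: none (0 points).
  x = 14: rhs = 1, matching y values: 1, 22 (2 points).
  x = 15: rhs = 12, matching y values: 9, 14 (2 points).
  x = 16: rhs = 21, matching y values: none (0 points).
  x = 17: rhs = 11, matching y values: none (0 points).
  x = 18: rhs = 11, matching y values: none (0 points).
  x = 19: rhs = 4, matching y values: 2, 21 (2 points).
  x = 20: rhs = 19, matching y values: none (0 points).
  x = 21: rhs = 16, matching y values: 4, 19 (2 points).
  x = 22: rhs = 1, matching y values: 1, 22 (2 points).
Total affine count: 26.
Full point count |E(F_23)| = 26 + 1 = 27.
Hasse bound: |27 − (23+1)| = |3| = 3 ≤ 2√23 ≈ 9.5917 ✓.


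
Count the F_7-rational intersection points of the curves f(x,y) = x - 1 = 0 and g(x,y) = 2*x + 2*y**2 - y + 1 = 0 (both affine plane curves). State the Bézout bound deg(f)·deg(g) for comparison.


Common zeros: ∅; count = 0; Bézout bound = 2.

deg(f) = 1, deg(g) = 2, so Bézout bound = 2.
Scan x ∈ F_7. For each x, list the y ∈ F_7 with f(x, y) ≡ 0 and those with g(x, y) ≡ 0 (mod 7); the common zeros in that column are the intersection.
  x = 0: f ≡ 0 at y ∈ ∅; g ≡ 0 at y ∈ {2}; common: ∅.
  x = 1: f ≡ 0 at y ∈ {0, 1, 2, 3, 4, 5, 6}; g ≡ 0 at y ∈ ∅; common: ∅.
  x = 2: f ≡ 0 at y ∈ ∅; g ≡ 0 at y ∈ ∅; common: ∅.
  x = 3: f ≡ 0 at y ∈ ∅; g ≡ 0 at y ∈ {0, 4}; common: ∅.
  x = 4: f ≡ 0 at y ∈ ∅; g ≡ 0 at y ∈ ∅; common: ∅.
  x = 5: f ≡ 0 at y ∈ ∅; g ≡ 0 at y ∈ {5, 6}; common: ∅.
  x = 6: f ≡ 0 at y ∈ ∅; g ≡ 0 at y ∈ {1, 3}; common: ∅.
Collecting: common zeros = ∅, so the count is 0.
Comparison with the Bézout bound: 0 ≤ 2 = deg(f)·deg(g), as expected for curves with no common component (the affine F_7-count falls short of the bound because intersections may lie at infinity, over extension fields, or carry multiplicity).


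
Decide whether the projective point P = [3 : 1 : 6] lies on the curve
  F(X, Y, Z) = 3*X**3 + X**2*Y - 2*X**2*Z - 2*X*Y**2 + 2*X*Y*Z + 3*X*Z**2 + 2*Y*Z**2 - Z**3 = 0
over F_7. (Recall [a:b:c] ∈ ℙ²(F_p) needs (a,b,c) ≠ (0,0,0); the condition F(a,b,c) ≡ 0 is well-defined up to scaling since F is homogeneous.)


F(3,1,6) ≡ 3 (mod 7); P is NOT on the curve.

Evaluate F(3, 1, 6) term-by-term (mod 7).
  3*X**3 ↦ 3·27·1·1 = 81
  X**2*Y ↦ 1·9·1·1 = 9
  -2*X**2*Z ↦ -2·9·1·6 = -108
  -2*X*Y**2 ↦ -2·3·1·1 = -6
  2*X*Y*Z ↦ 2·3·1·6 = 36
  3*X*Z**2 ↦ 3·3·1·36 = 324
  2*Y*Z**2 ↦ 2·1·1·36 = 72
  -Z**3 ↦ -1·1·1·216 = -216
Sum: F(3, 1, 6) = (81) + (9) + (-108) + (-6) + (36) + (324) + (72) + (-216) = 192.
Reducing mod 7: 192 ≡ 3 (mod 7).
Since F(a, b, c) ≡ 3 ≠ 0 (mod 7), P does NOT lie on the curve.


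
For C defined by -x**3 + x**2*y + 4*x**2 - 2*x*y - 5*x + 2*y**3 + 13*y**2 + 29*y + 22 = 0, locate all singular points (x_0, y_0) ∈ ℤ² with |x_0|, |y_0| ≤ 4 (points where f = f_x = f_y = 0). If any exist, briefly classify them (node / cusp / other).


Singular points: {(1, -2)}; classification: node.

Compute partial derivatives:
  f_x = -3*x**2 + 2*x*y + 8*x - 2*y - 5.
  f_y = x**2 - 2*x + 6*y**2 + 26*y + 29.
Scan x_0 ∈ {−4, ..., 4}. For each x_0, f_y(x_0, y) is a polynomial in y; find its integer roots y ∈ {−4, ..., 4}, then test f_x and f at those candidates.
  x = -4: f_y(-4, y) = 6*y**2 + 26*y + 53; no integer root y with |y| ≤ 4.
  x = -3: f_y(-3, y) = 6*y**2 + 26*y + 44; no integer root y with |y| ≤ 4.
  x = -2: f_y(-2, y) = 6*y**2 + 26*y + 37; no integer root y with |y| ≤ 4.
  x = -1: f_y(-1, y) = 6*y**2 + 26*y + 32; no integer root y with |y| ≤ 4.
  x = 0: f_y(0, y) = 6*y**2 + 26*y + 29; no integer root y with |y| ≤ 4.
  x = 1: f_y(1, y) = 6*y**2 + 26*y + 28; vanishes at y ∈ {-2}. (1, -2): f_x = 0, f = 0 — SINGULAR.
  x = 2: f_y(2, y) = 6*y**2 + 26*y + 29; no integer root y with |y| ≤ 4.
  x = 3: f_y(3, y) = 6*y**2 + 26*y + 32; no integer root y with |y| ≤ 4.
  x = 4: f_y(4, y) = 6*y**2 + 26*y + 37; no integer root y with |y| ≤ 4.
Only singular point on the grid: (1, -2).
Classify: substitute x = 1 + u, y = -2 + v and expand: f = -u**3 + u**2*v - u**2 + 2*v**3 + v**2.
No constant or linear terms (consistent with a singular point). Quadratic part: -u**2 + v**2. Cubic part: -u**3 + u**2*v + 2*v**3.
The quadratic part v**2 - u**2 = (v − u)(v + u) splits into two distinct linear factors, so there are two distinct tangent lines y − -2 = ±(x − 1) — this is a node (ordinary double point).
Classification: node.


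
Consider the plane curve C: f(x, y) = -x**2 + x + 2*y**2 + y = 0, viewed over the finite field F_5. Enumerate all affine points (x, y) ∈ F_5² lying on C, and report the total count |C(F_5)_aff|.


Affine F_5-points: {(0, 0), (0, 2), (1, 0), (1, 2), (3, 3), (3, 4)}; count = 6.

For each of the 25 pairs (x, y) ∈ F_5², evaluate f(x, y) mod 5. Record the zeros.
  x = 0: [0↦0, 1↦3, 2↦0, 3↦1, 4↦1]  zeros at y ∈ {0, 2}
  x = 1: [0↦0, 1↦3, 2↦0, 3↦1, 4↦1]  zeros at y ∈ {0, 2}
  x = 2: [0↦3, 1↦1, 2↦3, 3↦4, 4↦4]  zeros at y ∈ ∅
  x = 3: [0↦4, 1↦2, 2↦4, 3↦0, 4↦0]  zeros at y ∈ {3, 4}
  x = 4: [0↦3, 1↦1, 2↦3, 3↦4, 4↦4]  zeros at y ∈ ∅
Collecting zeros: affine points = {(0, 0), (0, 2), (1, 0), (1, 2), (3, 3), (3, 4)}.
Total count |C(F_5)_aff| = 6.


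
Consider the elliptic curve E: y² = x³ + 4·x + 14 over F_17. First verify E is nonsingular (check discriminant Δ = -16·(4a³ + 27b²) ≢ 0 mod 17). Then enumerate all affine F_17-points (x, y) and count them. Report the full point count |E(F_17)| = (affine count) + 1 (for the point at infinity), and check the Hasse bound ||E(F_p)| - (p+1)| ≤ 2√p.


Affine points = {(1, 6), (1, 11), (2, 8), (2, 9), (3, 6), (3, 11), (4, 3), (4, 14), (6, 4), (6, 13), (10, 0), (13, 6), (13, 11), (14, 3), (14, 14), (15, 7), (15, 10), (16, 3), (16, 14)}; affine count = 19; |E(F_17)| = 20.

Discriminant check: Δ ∝ 4a³ + 27b² = 4·4³ + 27·14² = 4·64 + 27·196 ≡ 6 (mod 17). Nonzero ⇒ E is nonsingular.
For each x ∈ F_17, compute rhs = x³ + 4·x + 14 mod 17, then count y ∈ F_17 with y² ≡ rhs.
  x = 0: rhs = 14, matching y values: none (0 points).
  x = 1: rhs = 2, matching y values: 6, 11 (2 points).
  x = 2: rhs = 13, matching y values: 8, 9 (2 points).
  x = 3: rhs = 2, matching y values: 6, 11 (2 points).
  x = 4: rhs = 9, matching y values: 3, 14 (2 points).
  x = 5: rhs = 6, matching y values: none (0 points).
  x = 6: rhs = 16, matching y values: 4, 13 (2 points).
  x = 7: rhs = 11, matching y values: none (0 points).
  x = 8: rhs = 14, matching y values: none (0 points).
  x = 9: rhs = 14, matching y values: none (0 points).
  x = 10: rhs = 0, matching y values: 0 (1 points).
  x = 11: rhs = 12, matching y values: none (0 points).
  x = 12: rhs = 5, matching y values: none (0 points).
  x = 13: rhs = 2, matching y values: 6, 11 (2 points).
  x = 14: rhs = 9, matching y values: 3, 14 (2 points).
  x = 15: rhs = 15, matching y values: 7, 10 (2 points).
  x = 16: rhs = 9, matching y values: 3, 14 (2 points).
Total affine count: 19.
Full point count |E(F_17)| = 19 + 1 = 20.
Hasse bound: |20 − (17+1)| = |2| = 2 ≤ 2√17 ≈ 8.2462 ✓.


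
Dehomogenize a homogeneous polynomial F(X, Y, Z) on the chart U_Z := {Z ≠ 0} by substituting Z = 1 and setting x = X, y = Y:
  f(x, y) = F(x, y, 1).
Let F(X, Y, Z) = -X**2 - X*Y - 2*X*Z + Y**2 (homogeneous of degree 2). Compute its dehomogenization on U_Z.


f(x, y) = -x**2 - x*y - 2*x + y**2

On U_Z we set Z = 1. Each monomial c·X^i·Y^j·Z^k in F becomes c·x^i·y^j·1^k = c·x^i·y^j.
Substituting Z = 1: F(X, Y, 1) = -x**2 - x*y - 2*x + y**2.
Note: deg(f) ≤ deg(F) = 2; strict inequality happens when F is divisible by Z (lost terms).


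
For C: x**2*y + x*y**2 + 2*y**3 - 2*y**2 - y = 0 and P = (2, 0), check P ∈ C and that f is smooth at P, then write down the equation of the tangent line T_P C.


Tangent line at P: 3*y = 0.

Step 1: f(2, 0) = 0, so P lies on C.
Step 2: partial derivatives
  f_x(x, y) = 2*x*y + y**2, f_y(x, y) = x**2 + 2*x*y + 6*y**2 - 4*y - 1.
  f_x(P) = 0, f_y(P) = 3 (gradient nonzero, so P is smooth).
Step 3: tangent line at P: 0·(x − 2) + 3·(y − 0) = 0.
Expanding: 3*y = 0.


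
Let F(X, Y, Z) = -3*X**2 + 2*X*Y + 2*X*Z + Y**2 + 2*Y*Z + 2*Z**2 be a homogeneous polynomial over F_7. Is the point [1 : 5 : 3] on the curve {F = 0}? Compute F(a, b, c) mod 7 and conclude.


F(1,5,3) ≡ 2 (mod 7); P is NOT on the curve.

Evaluate F(1, 5, 3) term-by-term (mod 7).
  -3*X**2 ↦ -3·1·1·1 = -3
  2*X*Y ↦ 2·1·5·1 = 10
  2*X*Z ↦ 2·1·1·3 = 6
  Y**2 ↦ 1·1·25·1 = 25
  2*Y*Z ↦ 2·1·5·3 = 30
  2*Z**2 ↦ 2·1·1·9 = 18
Sum: F(1, 5, 3) = (-3) + (10) + (6) + (25) + (30) + (18) = 86.
Reducing mod 7: 86 ≡ 2 (mod 7).
Since F(a, b, c) ≡ 2 ≠ 0 (mod 7), P does NOT lie on the curve.


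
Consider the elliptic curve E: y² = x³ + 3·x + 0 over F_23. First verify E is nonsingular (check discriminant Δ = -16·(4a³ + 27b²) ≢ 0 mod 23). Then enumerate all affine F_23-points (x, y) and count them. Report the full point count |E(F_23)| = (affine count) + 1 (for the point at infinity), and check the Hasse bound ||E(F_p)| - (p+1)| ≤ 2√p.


Affine points = {(0, 0), (1, 2), (1, 21), (3, 6), (3, 17), (5, 5), (5, 18), (6, 2), (6, 21), (10, 8), (10, 15), (12, 4), (12, 19), (14, 7), (14, 16), (15, 4), (15, 19), (16, 2), (16, 21), (19, 4), (19, 19), (21, 3), (21, 20)}; affine count = 23; |E(F_23)| = 24.

Discriminant check: Δ ∝ 4a³ + 27b² = 4·3³ + 27·0² = 4·27 + 27·0 ≡ 16 (mod 23). Nonzero ⇒ E is nonsingular.
For each x ∈ F_23, compute rhs = x³ + 3·x + 0 mod 23, then count y ∈ F_23 with y² ≡ rhs.
  x = 0: rhs = 0, matching y values: 0 (1 points).
  x = 1: rhs = 4, matching y values: 2, 21 (2 points).
  x = 2: rhs = 14, matching y values: none (0 points).
  x = 3: rhs = 13, matching y values: 6, 17 (2 points).
  x = 4: rhs = 7, matching y values: none (0 points).
  x = 5: rhs = 2, matching y values: 5, 18 (2 points).
  x = 6: rhs = 4, matching y values: 2, 21 (2 points).
  x = 7: rhs = 19, matching y values: none (0 points).
  x = 8: rhs = 7, matching y values: none (0 points).
  x = 9: rhs = 20, matching y values: none (0 points).
  x = 10: rhs = 18, matching y values: 8, 15 (2 points).
  x = 11: rhs = 7, matching y values: none (0 points).
  x = 12: rhs = 16, matching y values: 4, 19 (2 points).
  x = 13: rhs = 5, matching y values: none (0 points).
  x = 14: rhs = 3, matching y values: 7, 16 (2 points).
  x = 15: rhs = 16, matching y values: 4, 19 (2 points).
  x = 16: rhs = 4, matching y values: 2, 21 (2 points).
  x = 17: rhs = 19, matching y values: none (0 points).
  x = 18: rhs = 21, matching y values: none (0 points).
  x = 19: rhs = 16, matching y values: 4, 19 (2 points).
  x = 20: rhs = 10, matching y values: none (0 points).
  x = 21: rhs = 9, matching y values: 3, 20 (2 points).
  x = 22: rhs = 19, matching y values: none (0 points).
Total affine count: 23.
Full point count |E(F_23)| = 23 + 1 = 24.
Hasse bound: |24 − (23+1)| = |0| = 0 ≤ 2√23 ≈ 9.5917 ✓.


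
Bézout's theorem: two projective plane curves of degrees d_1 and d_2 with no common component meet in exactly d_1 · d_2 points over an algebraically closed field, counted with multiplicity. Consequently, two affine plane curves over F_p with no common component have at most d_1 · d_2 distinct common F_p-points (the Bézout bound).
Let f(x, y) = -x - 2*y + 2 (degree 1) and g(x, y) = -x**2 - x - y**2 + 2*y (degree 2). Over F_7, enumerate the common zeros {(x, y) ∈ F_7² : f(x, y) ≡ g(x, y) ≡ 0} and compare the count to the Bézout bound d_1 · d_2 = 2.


Common zeros: ∅; count = 0; Bézout bound = 2.

deg(f) = 1, deg(g) = 2, so Bézout bound = 2.
Scan x ∈ F_7. For each x, list the y ∈ F_7 with f(x, y) ≡ 0 and those with g(x, y) ≡ 0 (mod 7); the common zeros in that column are the intersection.
  x = 0: f ≡ 0 at y ∈ {1}; g ≡ 0 at y ∈ {0, 2}; common: ∅.
  x = 1: f ≡ 0 at y ∈ {4}; g ≡ 0 at y ∈ ∅; common: ∅.
  x = 2: f ≡ 0 at y ∈ {0}; g ≡ 0 at y ∈ {4, 5}; common: ∅.
  x = 3: f ≡ 0 at y ∈ {3}; g ≡ 0 at y ∈ ∅; common: ∅.
  x = 4: f ≡ 0 at y ∈ {6}; g ≡ 0 at y ∈ {4, 5}; common: ∅.
  x = 5: f ≡ 0 at y ∈ {2}; g ≡ 0 at y ∈ ∅; common: ∅.
  x = 6: f ≡ 0 at y ∈ {5}; g ≡ 0 at y ∈ {0, 2}; common: ∅.
Collecting: common zeros = ∅, so the count is 0.
Comparison with the Bézout bound: 0 ≤ 2 = deg(f)·deg(g), as expected for curves with no common component (the affine F_7-count falls short of the bound because intersections may lie at infinity, over extension fields, or carry multiplicity).


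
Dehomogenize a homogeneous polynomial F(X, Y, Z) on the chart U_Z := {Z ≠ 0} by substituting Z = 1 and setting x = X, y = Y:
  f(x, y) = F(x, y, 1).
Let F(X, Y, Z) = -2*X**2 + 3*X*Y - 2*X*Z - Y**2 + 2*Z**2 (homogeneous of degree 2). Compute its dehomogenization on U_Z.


f(x, y) = -2*x**2 + 3*x*y - 2*x - y**2 + 2

On U_Z we set Z = 1. Each monomial c·X^i·Y^j·Z^k in F becomes c·x^i·y^j·1^k = c·x^i·y^j.
Substituting Z = 1: F(X, Y, 1) = -2*x**2 + 3*x*y - 2*x - y**2 + 2.
Note: deg(f) ≤ deg(F) = 2; strict inequality happens when F is divisible by Z (lost terms).


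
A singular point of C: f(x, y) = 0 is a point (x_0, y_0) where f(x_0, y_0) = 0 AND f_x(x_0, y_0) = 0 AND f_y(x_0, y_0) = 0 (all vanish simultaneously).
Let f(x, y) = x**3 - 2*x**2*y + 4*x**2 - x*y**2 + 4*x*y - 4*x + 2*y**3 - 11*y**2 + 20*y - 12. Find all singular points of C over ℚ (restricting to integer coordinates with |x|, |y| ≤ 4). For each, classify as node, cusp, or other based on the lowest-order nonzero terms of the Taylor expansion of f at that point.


Singular points: {(0, 2)}; classification: cusp.

Compute partial derivatives:
  f_x = 3*x**2 - 4*x*y + 8*x - y**2 + 4*y - 4.
  f_y = -2*x**2 - 2*x*y + 4*x + 6*y**2 - 22*y + 20.
Scan x_0 ∈ {−4, ..., 4}. For each x_0, f_y(x_0, y) is a polynomial in y; find its integer roots y ∈ {−4, ..., 4}, then test f_x and f at those candidates.
  x = -4: f_y(-4, y) = 6*y**2 - 14*y - 28; no integer root y with |y| ≤ 4.
  x = -3: f_y(-3, y) = 6*y**2 - 16*y - 10; no integer root y with |y| ≤ 4.
  x = -2: f_y(-2, y) = 6*y**2 - 18*y + 4; no integer root y with |y| ≤ 4.
  x = -1: f_y(-1, y) = 6*y**2 - 20*y + 14; vanishes at y ∈ {1}. (-1, 1): f_x = -2 ≠ 0.
  x = 0: f_y(0, y) = 6*y**2 - 22*y + 20; vanishes at y ∈ {2}. (0, 2): f_x = 0, f = 0 — SINGULAR.
  x = 1: f_y(1, y) = 6*y**2 - 24*y + 22; no integer root y with |y| ≤ 4.
  x = 2: f_y(2, y) = 6*y**2 - 26*y + 20; vanishes at y ∈ {1}. (2, 1): f_x = 19 ≠ 0.
  x = 3: f_y(3, y) = 6*y**2 - 28*y + 14; no integer root y with |y| ≤ 4.
  x = 4: f_y(4, y) = 6*y**2 - 30*y + 4; no integer root y with |y| ≤ 4.
Only singular point on the grid: (0, 2).
Classify: substitute x = 0 + u, y = 2 + v and expand: f = u**3 - 2*u**2*v - u*v**2 + 2*v**3 + v**2.
No constant or linear terms (consistent with a singular point). Quadratic part: v**2. Cubic part: u**3 - 2*u**2*v - u*v**2 + 2*v**3.
The quadratic part v**2 is a perfect square, so there is a single (double) tangent line v = 0, i.e. y = 2. Restricting the cubic part to that line (v = 0) leaves u**3 ≠ 0, so f is not divisible by v and the branch is v² ≈ -u**3 to lowest order — this is a cusp.
Classification: cusp.


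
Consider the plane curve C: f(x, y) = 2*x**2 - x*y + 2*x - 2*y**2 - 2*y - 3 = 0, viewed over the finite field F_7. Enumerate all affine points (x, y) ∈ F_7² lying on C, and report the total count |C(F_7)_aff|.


Affine F_7-points: {(0, 1), (0, 5), (2, 2), (2, 3), (3, 0), (3, 1), (5, 2), (5, 5)}; count = 8.

For each of the 49 pairs (x, y) ∈ F_7², evaluate f(x, y) mod 7. Record the zeros.
  x = 0: [0↦4, 1↦0, 2↦6, 3↦1, 4↦6, 5↦0, 6↦4]  zeros at y ∈ {1, 5}
  x = 1: [0↦1, 1↦3, 2↦1, 3↦2, 4↦6, 5↦6, 6↦2]  zeros at y ∈ ∅
  x = 2: [0↦2, 1↦3, 2↦0, 3↦0, 4↦3, 5↦2, 6↦4]  zeros at y ∈ {2, 3}
  x = 3: [0↦0, 1↦0, 2↦3, 3↦2, 4↦4, 5↦2, 6↦3]  zeros at y ∈ {0, 1}
  x = 4: [0↦2, 1↦1, 2↦3, 3↦1, 4↦2, 5↦6, 6↦6]  zeros at y ∈ ∅
  x = 5: [0↦1, 1↦6, 2↦0, 3↦4, 4↦4, 5↦0, 6↦6]  zeros at y ∈ {2, 5}
  x = 6: [0↦4, 1↦1, 2↦1, 3↦4, 4↦3, 5↦5, 6↦3]  zeros at y ∈ ∅
Collecting zeros: affine points = {(0, 1), (0, 5), (2, 2), (2, 3), (3, 0), (3, 1), (5, 2), (5, 5)}.
Total count |C(F_7)_aff| = 8.


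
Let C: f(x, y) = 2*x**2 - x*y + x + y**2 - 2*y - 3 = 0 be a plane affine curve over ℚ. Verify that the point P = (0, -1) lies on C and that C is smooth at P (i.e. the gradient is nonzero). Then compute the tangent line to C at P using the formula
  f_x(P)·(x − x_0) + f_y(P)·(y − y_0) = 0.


Tangent line at P: 2*x - 4*y - 4 = 0.

Step 1: f(0, -1) = 0, so P lies on C.
Step 2: partial derivatives
  f_x(x, y) = 4*x - y + 1, f_y(x, y) = -x + 2*y - 2.
  f_x(P) = 2, f_y(P) = -4 (gradient nonzero, so P is smooth).
Step 3: tangent line at P: 2·(x − 0) + -4·(y − -1) = 0.
Expanding: 2*x - 4*y - 4 = 0.


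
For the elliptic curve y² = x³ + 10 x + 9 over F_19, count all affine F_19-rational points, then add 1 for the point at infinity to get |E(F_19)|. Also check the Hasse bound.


Affine points = {(0, 3), (0, 16), (1, 1), (1, 18), (3, 3), (3, 16), (6, 0), (7, 2), (7, 17), (9, 7), (9, 12), (10, 8), (10, 11), (11, 5), (11, 14), (14, 9), (14, 10), (15, 0), (16, 3), (16, 16), (17, 0), (18, 6), (18, 13)}; affine count = 23; |E(F_19)| = 24.

Discriminant check: Δ ∝ 4a³ + 27b² = 4·10³ + 27·9² = 4·1000 + 27·81 ≡ 12 (mod 19). Nonzero ⇒ E is nonsingular.
For each x ∈ F_19, compute rhs = x³ + 10·x + 9 mod 19, then count y ∈ F_19 with y² ≡ rhs.
  x = 0: rhs = 9, matching y values: 3, 16 (2 points).
  x = 1: rhs = 1, matching y values: 1, 18 (2 points).
  x = 2: rhs = 18, matching y values: none (0 points).
  x = 3: rhs = 9, matching y values: 3, 16 (2 points).
  x = 4: rhs = 18, matching y values: none (0 points).
  x = 5: rhs = 13, matching y values: none (0 points).
  x = 6: rhs = 0, matching y values: 0 (1 points).
  x = 7: rhs = 4, matching y values: 2, 17 (2 points).
  x = 8: rhs = 12, matching y values: none (0 points).
  x = 9: rhs = 11, matching y values: 7, 12 (2 points).
  x = 10: rhs = 7, matching y values: 8, 11 (2 points).
  x = 11: rhs = 6, matching y values: 5, 14 (2 points).
  x = 12: rhs = 14, matching y values: none (0 points).
  x = 13: rhs = 18, matching y values: none (0 points).
  x = 14: rhs = 5, matching y values: 9, 10 (2 points).
  x = 15: rhs = 0, matching y values: 0 (1 points).
  x = 16: rhs = 9, matching y values: 3, 16 (2 points).
  x = 17: rhs = 0, matching y values: 0 (1 points).
  x = 18: rhs = 17, matching y values: 6, 13 (2 points).
Total affine count: 23.
Full point count |E(F_19)| = 23 + 1 = 24.
Hasse bound: |24 − (19+1)| = |4| = 4 ≤ 2√19 ≈ 8.7178 ✓.


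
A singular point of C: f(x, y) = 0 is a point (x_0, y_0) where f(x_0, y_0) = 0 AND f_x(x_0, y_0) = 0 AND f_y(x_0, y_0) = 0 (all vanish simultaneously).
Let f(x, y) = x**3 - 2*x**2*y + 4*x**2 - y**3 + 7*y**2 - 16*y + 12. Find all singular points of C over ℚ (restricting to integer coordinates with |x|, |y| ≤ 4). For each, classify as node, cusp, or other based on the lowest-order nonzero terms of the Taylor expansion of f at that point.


Singular points: {(0, 2)}; classification: cusp.

Compute partial derivatives:
  f_x = 3*x**2 - 4*x*y + 8*x.
  f_y = -2*x**2 - 3*y**2 + 14*y - 16.
Scan x_0 ∈ {−4, ..., 4}. For each x_0, f_y(x_0, y) is a polynomial in y; find its integer roots y ∈ {−4, ..., 4}, then test f_x and f at those candidates.
  x = -4: f_y(-4, y) = -3*y**2 + 14*y - 48; no integer root y with |y| ≤ 4.
  x = -3: f_y(-3, y) = -3*y**2 + 14*y - 34; no integer root y with |y| ≤ 4.
  x = -2: f_y(-2, y) = -3*y**2 + 14*y - 24; no integer root y with |y| ≤ 4.
  x = -1: f_y(-1, y) = -3*y**2 + 14*y - 18; no integer root y with |y| ≤ 4.
  x = 0: f_y(0, y) = -3*y**2 + 14*y - 16; vanishes at y ∈ {2}. (0, 2): f_x = 0, f = 0 — SINGULAR.
  x = 1: f_y(1, y) = -3*y**2 + 14*y - 18; no integer root y with |y| ≤ 4.
  x = 2: f_y(2, y) = -3*y**2 + 14*y - 24; no integer root y with |y| ≤ 4.
  x = 3: f_y(3, y) = -3*y**2 + 14*y - 34; no integer root y with |y| ≤ 4.
  x = 4: f_y(4, y) = -3*y**2 + 14*y - 48; no integer root y with |y| ≤ 4.
Only singular point on the grid: (0, 2).
Classify: substitute x = 0 + u, y = 2 + v and expand: f = u**3 - 2*u**2*v - v**3 + v**2.
No constant or linear terms (consistent with a singular point). Quadratic part: v**2. Cubic part: u**3 - 2*u**2*v - v**3.
The quadratic part v**2 is a perfect square, so there is a single (double) tangent line v = 0, i.e. y = 2. Restricting the cubic part to that line (v = 0) leaves u**3 ≠ 0, so f is not divisible by v and the branch is v² ≈ -u**3 to lowest order — this is a cusp.
Classification: cusp.


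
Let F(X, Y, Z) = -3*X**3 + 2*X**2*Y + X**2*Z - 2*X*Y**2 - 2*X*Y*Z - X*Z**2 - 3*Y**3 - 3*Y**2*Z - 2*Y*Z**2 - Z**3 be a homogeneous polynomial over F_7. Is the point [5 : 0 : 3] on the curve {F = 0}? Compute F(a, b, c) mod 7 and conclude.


F(5,0,3) ≡ 6 (mod 7); P is NOT on the curve.

Evaluate F(5, 0, 3) term-by-term (mod 7).
  -3*X**3 ↦ -3·125·1·1 = -375
  2*X**2*Y ↦ 2·25·0·1 = 0
  X**2*Z ↦ 1·25·1·3 = 75
  -2*X*Y**2 ↦ -2·5·0·1 = 0
  -2*X*Y*Z ↦ -2·5·0·3 = 0
  -X*Z**2 ↦ -1·5·1·9 = -45
  -3*Y**3 ↦ -3·1·0·1 = 0
  -3*Y**2*Z ↦ -3·1·0·3 = 0
  -2*Y*Z**2 ↦ -2·1·0·9 = 0
  -Z**3 ↦ -1·1·1·27 = -27
Sum: F(5, 0, 3) = (-375) + (0) + (75) + (0) + (0) + (-45) + (0) + (0) + (0) + (-27) = -372.
Reducing mod 7: -372 ≡ 6 (mod 7).
Since F(a, b, c) ≡ 6 ≠ 0 (mod 7), P does NOT lie on the curve.


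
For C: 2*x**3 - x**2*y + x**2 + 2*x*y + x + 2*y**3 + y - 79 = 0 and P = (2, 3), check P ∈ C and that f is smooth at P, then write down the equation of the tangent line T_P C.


Tangent line at P: 23*x + 55*y - 211 = 0.

Step 1: f(2, 3) = 0, so P lies on C.
Step 2: partial derivatives
  f_x(x, y) = 6*x**2 - 2*x*y + 2*x + 2*y + 1, f_y(x, y) = -x**2 + 2*x + 6*y**2 + 1.
  f_x(P) = 23, f_y(P) = 55 (gradient nonzero, so P is smooth).
Step 3: tangent line at P: 23·(x − 2) + 55·(y − 3) = 0.
Expanding: 23*x + 55*y - 211 = 0.


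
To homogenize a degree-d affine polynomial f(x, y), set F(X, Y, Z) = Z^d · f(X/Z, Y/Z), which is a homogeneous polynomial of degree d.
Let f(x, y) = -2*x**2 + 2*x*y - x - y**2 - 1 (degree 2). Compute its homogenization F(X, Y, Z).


F(X, Y, Z) = -2*X**2 + 2*X*Y - X*Z - Y**2 - Z**2

deg(f) = 2.
Substitute x = X/Z, y = Y/Z into f, then multiply by Z^2.
  monomial -2·x^2·y^0 ↦ -2·X^2·Y^0·Z^0.
  monomial 2·x^1·y^1 ↦ 2·X^1·Y^1·Z^0.
  monomial -1·x^1·y^0 ↦ -1·X^1·Y^0·Z^1.
  monomial -1·x^0·y^2 ↦ -1·X^0·Y^2·Z^0.
  monomial -1·x^0·y^0 ↦ -1·X^0·Y^0·Z^2.
Collecting: F(X, Y, Z) = -2*X**2 + 2*X*Y - X*Z - Y**2 - Z**2.


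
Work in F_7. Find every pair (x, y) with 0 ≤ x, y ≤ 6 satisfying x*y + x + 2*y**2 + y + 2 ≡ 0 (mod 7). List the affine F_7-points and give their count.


Affine F_7-points: {(1, 1), (1, 5), (3, 2), (3, 3), (5, 0), (5, 4)}; count = 6.

For each of the 49 pairs (x, y) ∈ F_7², evaluate f(x, y) mod 7. Record the zeros.
  x = 0: [0↦2, 1↦5, 2↦5, 3↦2, 4↦3, 5↦1, 6↦3]  zeros at y ∈ ∅
  x = 1: [0↦3, 1↦0, 2↦1, 3↦6, 4↦1, 5↦0, 6↦3]  zeros at y ∈ {1, 5}
  x = 2: [0↦4, 1↦2, 2↦4, 3↦3, 4↦6, 5↦6, 6↦3]  zeros at y ∈ ∅
  x = 3: [0↦5, 1↦4, 2↦0, 3↦0, 4↦4, 5↦5, 6↦3]  zeros at y ∈ {2, 3}
  x = 4: [0↦6, 1↦6, 2↦3, 3↦4, 4↦2, 5↦4, 6↦3]  zeros at y ∈ ∅
  x = 5: [0↦0, 1↦1, 2↦6, 3↦1, 4↦0, 5↦3, 6↦3]  zeros at y ∈ {0, 4}
  x = 6: [0↦1, 1↦3, 2↦2, 3↦5, 4↦5, 5↦2, 6↦3]  zeros at y ∈ ∅
Collecting zeros: affine points = {(1, 1), (1, 5), (3, 2), (3, 3), (5, 0), (5, 4)}.
Total count |C(F_7)_aff| = 6.


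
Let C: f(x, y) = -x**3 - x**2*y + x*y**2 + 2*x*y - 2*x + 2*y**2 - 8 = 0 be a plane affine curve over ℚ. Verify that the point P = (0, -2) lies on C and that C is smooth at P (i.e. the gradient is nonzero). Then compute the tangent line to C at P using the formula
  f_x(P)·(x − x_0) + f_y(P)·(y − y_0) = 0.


Tangent line at P: -2*x - 8*y - 16 = 0.

Step 1: f(0, -2) = 0, so P lies on C.
Step 2: partial derivatives
  f_x(x, y) = -3*x**2 - 2*x*y + y**2 + 2*y - 2, f_y(x, y) = -x**2 + 2*x*y + 2*x + 4*y.
  f_x(P) = -2, f_y(P) = -8 (gradient nonzero, so P is smooth).
Step 3: tangent line at P: -2·(x − 0) + -8·(y − -2) = 0.
Expanding: -2*x - 8*y - 16 = 0.


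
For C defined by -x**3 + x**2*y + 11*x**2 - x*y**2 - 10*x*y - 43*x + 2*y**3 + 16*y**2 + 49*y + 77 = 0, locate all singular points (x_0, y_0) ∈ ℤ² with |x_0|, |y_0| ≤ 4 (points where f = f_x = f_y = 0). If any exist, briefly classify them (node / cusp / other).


Singular points: {(3, -2)}; classification: cusp.

Compute partial derivatives:
  f_x = -3*x**2 + 2*x*y + 22*x - y**2 - 10*y - 43.
  f_y = x**2 - 2*x*y - 10*x + 6*y**2 + 32*y + 49.
Scan x_0 ∈ {−4, ..., 4}. For each x_0, f_y(x_0, y) is a polynomial in y; find its integer roots y ∈ {−4, ..., 4}, then test f_x and f at those candidates.
  x = -4: f_y(-4, y) = 6*y**2 + 40*y + 105; no integer root y with |y| ≤ 4.
  x = -3: f_y(-3, y) = 6*y**2 + 38*y + 88; no integer root y with |y| ≤ 4.
  x = -2: f_y(-2, y) = 6*y**2 + 36*y + 73; no integer root y with |y| ≤ 4.
  x = -1: f_y(-1, y) = 6*y**2 + 34*y + 60; no integer root y with |y| ≤ 4.
  x = 0: f_y(0, y) = 6*y**2 + 32*y + 49; no integer root y with |y| ≤ 4.
  x = 1: f_y(1, y) = 6*y**2 + 30*y + 40; no integer root y with |y| ≤ 4.
  x = 2: f_y(2, y) = 6*y**2 + 28*y + 33; no integer root y with |y| ≤ 4.
  x = 3: f_y(3, y) = 6*y**2 + 26*y + 28; vanishes at y ∈ {-2}. (3, -2): f_x = 0, f = 0 — SINGULAR.
  x = 4: f_y(4, y) = 6*y**2 + 24*y + 25; no integer root y with |y| ≤ 4.
Only singular point on the grid: (3, -2).
Classify: substitute x = 3 + u, y = -2 + v and expand: f = -u**3 + u**2*v - u*v**2 + 2*v**3 + v**2.
No constant or linear terms (consistent with a singular point). Quadratic part: v**2. Cubic part: -u**3 + u**2*v - u*v**2 + 2*v**3.
The quadratic part v**2 is a perfect square, so there is a single (double) tangent line v = 0, i.e. y = -2. Restricting the cubic part to that line (v = 0) leaves -u**3 ≠ 0, so f is not divisible by v and the branch is v² ≈ u**3 to lowest order — this is a cusp.
Classification: cusp.


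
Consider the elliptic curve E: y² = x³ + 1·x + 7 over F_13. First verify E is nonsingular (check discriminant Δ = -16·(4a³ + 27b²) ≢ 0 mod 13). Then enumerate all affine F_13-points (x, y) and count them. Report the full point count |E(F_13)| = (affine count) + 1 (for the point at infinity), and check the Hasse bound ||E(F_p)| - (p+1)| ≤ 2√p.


Affine points = {(1, 3), (1, 10), (2, 2), (2, 11), (4, 6), (4, 7), (9, 2), (9, 11), (10, 4), (10, 9), (11, 6), (11, 7)}; affine count = 12; |E(F_13)| = 13.

Discriminant check: Δ ∝ 4a³ + 27b² = 4·1³ + 27·7² = 4·1 + 27·49 ≡ 1 (mod 13). Nonzero ⇒ E is nonsingular.
For each x ∈ F_13, compute rhs = x³ + 1·x + 7 mod 13, then count y ∈ F_13 with y² ≡ rhs.
  x = 0: rhs = 7, matching y values: none (0 points).
  x = 1: rhs = 9, matching y values: 3, 10 (2 points).
  x = 2: rhs = 4, matching y values: 2, 11 (2 points).
  x = 3: rhs = 11, matching y values: none (0 points).
  x = 4: rhs = 10, matching y values: 6, 7 (2 points).
  x = 5: rhs = 7, matching y values: none (0 points).
  x = 6: rhs = 8, matching y values: none (0 points).
  x = 7: rhs = 6, matching y values: none (0 points).
  x = 8: rhs = 7, matching y values: none (0 points).
  x = 9: rhs = 4, matching y values: 2, 11 (2 points).
  x = 10: rhs = 3, matching y values: 4, 9 (2 points).
  x = 11: rhs = 10, matching y values: 6, 7 (2 points).
  x = 12: rhs = 5, matching y values: none (0 points).
Total affine count: 12.
Full point count |E(F_13)| = 12 + 1 = 13.
Hasse bound: |13 − (13+1)| = |-1| = 1 ≤ 2√13 ≈ 7.2111 ✓.


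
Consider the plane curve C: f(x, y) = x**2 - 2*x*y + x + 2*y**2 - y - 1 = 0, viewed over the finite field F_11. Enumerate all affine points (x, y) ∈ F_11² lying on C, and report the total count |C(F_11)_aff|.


Affine F_11-points: {(0, 1), (0, 5), (1, 1), (1, 6), (3, 0), (3, 9), (7, 0), (7, 2), (9, 5), (9, 10), (10, 6), (10, 10)}; count = 12.

For each of the 121 pairs (x, y) ∈ F_11², evaluate f(x, y) mod 11. Record the zeros.
  x = 0: [0↦10, 1↦0, 2↦5, 3↦3, 4↦5, 5↦0, 6↦10, 7↦2, 8↦9, 9↦9, 10↦2]  zeros at y ∈ {1, 5}
  x = 1: [0↦1, 1↦0, 2↦3, 3↦10, 4↦10, 5↦3, 6↦0, 7↦1, 8↦6, 9↦4, 10↦6]  zeros at y ∈ {1, 6}
  x = 2: [0↦5, 1↦2, 2↦3, 3↦8, 4↦6, 5↦8, 6↦3, 7↦2, 8↦5, 9↦1, 10↦1]  zeros at y ∈ ∅
  x = 3: [0↦0, 1↦6, 2↦5, 3↦8, 4↦4, 5↦4, 6↦8, 7↦5, 8↦6, 9↦0, 10↦9]  zeros at y ∈ {0, 9}
  x = 4: [0↦8, 1↦1, 2↦9, 3↦10, 4↦4, 5↦2, 6↦4, 7↦10, 8↦9, 9↦1, 10↦8]  zeros at y ∈ ∅
  x = 5: [0↦7, 1↦9, 2↦4, 3↦3, 4↦6, 5↦2, 6↦2, 7↦6, 8↦3, 9↦4, 10↦9]  zeros at y ∈ ∅
  x = 6: [0↦8, 1↦8, 2↦1, 3↦9, 4↦10, 5↦4, 6↦2, 7↦4, 8↦10, 9↦9, 10↦1]  zeros at y ∈ ∅
  x = 7: [0↦0, 1↦9, 2↦0, 3↦6, 4↦5, 5↦8, 6↦4, 7↦4, 8↦8, 9↦5, 10↦6]  zeros at y ∈ {0, 2}
  x = 8: [0↦5, 1↦1, 2↦1, 3↦5, 4↦2, 5↦3, 6↦8, 7↦6, 8↦8, 9↦3, 10↦2]  zeros at y ∈ ∅
  x = 9: [0↦1, 1↦6, 2↦4, 3↦6, 4↦1, 5↦0, 6↦3, 7↦10, 8↦10, 9↦3, 10↦0]  zeros at y ∈ {5, 10}
  x = 10: [0↦10, 1↦2, 2↦9, 3↦9, 4↦2, 5↦10, 6↦0, 7↦5, 8↦3, 9↦5, 10↦0]  zeros at y ∈ {6, 10}
Collecting zeros: affine points = {(0, 1), (0, 5), (1, 1), (1, 6), (3, 0), (3, 9), (7, 0), (7, 2), (9, 5), (9, 10), (10, 6), (10, 10)}.
Total count |C(F_11)_aff| = 12.


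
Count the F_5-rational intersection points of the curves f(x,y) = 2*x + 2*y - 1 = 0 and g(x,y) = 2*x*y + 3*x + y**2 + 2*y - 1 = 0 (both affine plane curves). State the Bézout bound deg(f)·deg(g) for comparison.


Common zeros: ∅; count = 0; Bézout bound = 2.

deg(f) = 1, deg(g) = 2, so Bézout bound = 2.
Scan x ∈ F_5. For each x, list the y ∈ F_5 with f(x, y) ≡ 0 and those with g(x, y) ≡ 0 (mod 5); the common zeros in that column are the intersection.
  x = 0: f ≡ 0 at y ∈ {3}; g ≡ 0 at y ∈ ∅; common: ∅.
  x = 1: f ≡ 0 at y ∈ {2}; g ≡ 0 at y ∈ ∅; common: ∅.
  x = 2: f ≡ 0 at y ∈ {1}; g ≡ 0 at y ∈ {0, 4}; common: ∅.
  x = 3: f ≡ 0 at y ∈ {0}; g ≡ 0 at y ∈ ∅; common: ∅.
  x = 4: f ≡ 0 at y ∈ {4}; g ≡ 0 at y ∈ {2, 3}; common: ∅.
Collecting: common zeros = ∅, so the count is 0.
Comparison with the Bézout bound: 0 ≤ 2 = deg(f)·deg(g), as expected for curves with no common component (the affine F_5-count falls short of the bound because intersections may lie at infinity, over extension fields, or carry multiplicity).


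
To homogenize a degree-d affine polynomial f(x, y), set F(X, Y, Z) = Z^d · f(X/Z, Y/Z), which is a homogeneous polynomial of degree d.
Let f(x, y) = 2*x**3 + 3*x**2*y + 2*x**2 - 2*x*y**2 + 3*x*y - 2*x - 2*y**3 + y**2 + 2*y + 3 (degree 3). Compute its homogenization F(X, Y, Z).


F(X, Y, Z) = 2*X**3 + 3*X**2*Y + 2*X**2*Z - 2*X*Y**2 + 3*X*Y*Z - 2*X*Z**2 - 2*Y**3 + Y**2*Z + 2*Y*Z**2 + 3*Z**3

deg(f) = 3.
Substitute x = X/Z, y = Y/Z into f, then multiply by Z^3.
  monomial 2·x^3·y^0 ↦ 2·X^3·Y^0·Z^0.
  monomial 3·x^2·y^1 ↦ 3·X^2·Y^1·Z^0.
  monomial 2·x^2·y^0 ↦ 2·X^2·Y^0·Z^1.
  monomial -2·x^1·y^2 ↦ -2·X^1·Y^2·Z^0.
  monomial 3·x^1·y^1 ↦ 3·X^1·Y^1·Z^1.
  monomial -2·x^1·y^0 ↦ -2·X^1·Y^0·Z^2.
  monomial -2·x^0·y^3 ↦ -2·X^0·Y^3·Z^0.
  monomial 1·x^0·y^2 ↦ 1·X^0·Y^2·Z^1.
  monomial 2·x^0·y^1 ↦ 2·X^0·Y^1·Z^2.
  monomial 3·x^0·y^0 ↦ 3·X^0·Y^0·Z^3.
Collecting: F(X, Y, Z) = 2*X**3 + 3*X**2*Y + 2*X**2*Z - 2*X*Y**2 + 3*X*Y*Z - 2*X*Z**2 - 2*Y**3 + Y**2*Z + 2*Y*Z**2 + 3*Z**3.


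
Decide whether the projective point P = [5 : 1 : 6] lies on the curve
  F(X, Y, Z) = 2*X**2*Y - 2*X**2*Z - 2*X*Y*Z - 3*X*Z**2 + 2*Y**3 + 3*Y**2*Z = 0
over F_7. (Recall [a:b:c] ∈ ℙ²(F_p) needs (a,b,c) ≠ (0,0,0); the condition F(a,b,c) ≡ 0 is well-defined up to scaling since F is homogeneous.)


F(5,1,6) ≡ 3 (mod 7); P is NOT on the curve.

Evaluate F(5, 1, 6) term-by-term (mod 7).
  2*X**2*Y ↦ 2·25·1·1 = 50
  -2*X**2*Z ↦ -2·25·1·6 = -300
  -2*X*Y*Z ↦ -2·5·1·6 = -60
  -3*X*Z**2 ↦ -3·5·1·36 = -540
  2*Y**3 ↦ 2·1·1·1 = 2
  3*Y**2*Z ↦ 3·1·1·6 = 18
Sum: F(5, 1, 6) = (50) + (-300) + (-60) + (-540) + (2) + (18) = -830.
Reducing mod 7: -830 ≡ 3 (mod 7).
Since F(a, b, c) ≡ 3 ≠ 0 (mod 7), P does NOT lie on the curve.


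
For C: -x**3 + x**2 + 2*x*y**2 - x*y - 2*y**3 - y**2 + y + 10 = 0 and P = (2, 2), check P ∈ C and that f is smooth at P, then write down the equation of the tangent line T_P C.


Tangent line at P: -2*x - 13*y + 30 = 0.

Step 1: f(2, 2) = 0, so P lies on C.
Step 2: partial derivatives
  f_x(x, y) = -3*x**2 + 2*x + 2*y**2 - y, f_y(x, y) = 4*x*y - x - 6*y**2 - 2*y + 1.
  f_x(P) = -2, f_y(P) = -13 (gradient nonzero, so P is smooth).
Step 3: tangent line at P: -2·(x − 2) + -13·(y − 2) = 0.
Expanding: -2*x - 13*y + 30 = 0.


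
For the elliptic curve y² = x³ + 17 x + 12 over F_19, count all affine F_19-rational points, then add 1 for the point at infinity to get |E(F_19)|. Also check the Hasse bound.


Affine points = {(1, 7), (1, 12), (2, 4), (2, 15), (4, 7), (4, 12), (6, 8), (6, 11), (9, 1), (9, 18), (10, 2), (10, 17), (12, 5), (12, 14), (13, 6), (13, 13), (14, 7), (14, 12)}; affine count = 18; |E(F_19)| = 19.

Discriminant check: Δ ∝ 4a³ + 27b² = 4·17³ + 27·12² = 4·4913 + 27·144 ≡ 18 (mod 19). Nonzero ⇒ E is nonsingular.
For each x ∈ F_19, compute rhs = x³ + 17·x + 12 mod 19, then count y ∈ F_19 with y² ≡ rhs.
  x = 0: rhs = 12, matching y values: none (0 points).
  x = 1: rhs = 11, matching y values: 7, 12 (2 points).
  x = 2: rhs = 16, matching y values: 4, 15 (2 points).
  x = 3: rhs = 14, matching y values: none (0 points).
  x = 4: rhs = 11, matching y values: 7, 12 (2 points).
  x = 5: rhs = 13, matching y values: none (0 points).
  x = 6: rhs = 7, matching y values: 8, 11 (2 points).
  x = 7: rhs = 18, matching y values: none (0 points).
  x = 8: rhs = 14, matching y values: none (0 points).
  x = 9: rhs = 1, matching y values: 1, 18 (2 points).
  x = 10: rhs = 4, matching y values: 2, 17 (2 points).
  x = 11: rhs = 10, matching y values: none (0 points).
  x = 12: rhs = 6, matching y values: 5, 14 (2 points).
  x = 13: rhs = 17, matching y values: 6, 13 (2 points).
  x = 14: rhs = 11, matching y values: 7, 12 (2 points).
  x = 15: rhs = 13, matching y values: none (0 points).
  x = 16: rhs = 10, matching y values: none (0 points).
  x = 17: rhs = 8, matching y values: none (0 points).
  x = 18: rhs = 13, matching y values: none (0 points).
Total affine count: 18.
Full point count |E(F_19)| = 18 + 1 = 19.
Hasse bound: |19 − (19+1)| = |-1| = 1 ≤ 2√19 ≈ 8.7178 ✓.
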